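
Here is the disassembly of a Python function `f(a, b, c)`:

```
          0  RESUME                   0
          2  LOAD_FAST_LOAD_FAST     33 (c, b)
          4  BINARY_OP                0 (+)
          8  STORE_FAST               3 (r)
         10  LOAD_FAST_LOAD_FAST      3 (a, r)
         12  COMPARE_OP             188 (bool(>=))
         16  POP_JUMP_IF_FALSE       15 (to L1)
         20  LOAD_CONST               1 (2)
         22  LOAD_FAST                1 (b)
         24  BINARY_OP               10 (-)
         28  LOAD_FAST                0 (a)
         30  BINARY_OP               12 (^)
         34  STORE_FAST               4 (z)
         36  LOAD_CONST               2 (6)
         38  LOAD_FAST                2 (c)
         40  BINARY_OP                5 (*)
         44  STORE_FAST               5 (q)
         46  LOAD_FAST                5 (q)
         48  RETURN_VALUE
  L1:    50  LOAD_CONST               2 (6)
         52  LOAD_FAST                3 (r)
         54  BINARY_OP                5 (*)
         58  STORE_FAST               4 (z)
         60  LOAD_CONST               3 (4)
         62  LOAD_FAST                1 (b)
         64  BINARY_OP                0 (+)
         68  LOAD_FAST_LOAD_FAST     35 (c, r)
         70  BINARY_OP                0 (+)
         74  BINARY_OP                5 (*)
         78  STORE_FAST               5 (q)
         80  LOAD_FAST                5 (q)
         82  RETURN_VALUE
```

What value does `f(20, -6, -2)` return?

-12

LOAD_FAST_LOAD_FAST c,b → push -2,-6. Stack: [-2, -6]
BINARY_OP + → -2 + -6 = -8. Stack: [-8]
STORE_FAST r → r=-8. Stack: []
LOAD_FAST_LOAD_FAST a,r → push 20,-8. Stack: [20, -8]
COMPARE_OP bool(>=) → 20 vs -8 = True. Stack: [True]
POP_JUMP_IF_FALSE → pop True; no jump. Stack: []
LOAD_CONST → push 2. Stack: [2]
LOAD_FAST b → push -6. Stack: [2, -6]
BINARY_OP - → 2 - -6 = 8. Stack: [8]
LOAD_FAST a → push 20. Stack: [8, 20]
BINARY_OP ^ → 8 ^ 20 = 28. Stack: [28]
STORE_FAST z → z=28. Stack: []
LOAD_CONST → push 6. Stack: [6]
LOAD_FAST c → push -2. Stack: [6, -2]
BINARY_OP * → 6 * -2 = -12. Stack: [-12]
STORE_FAST q → q=-12. Stack: []
LOAD_FAST q → push -12. Stack: [-12]
RETURN_VALUE → return -12.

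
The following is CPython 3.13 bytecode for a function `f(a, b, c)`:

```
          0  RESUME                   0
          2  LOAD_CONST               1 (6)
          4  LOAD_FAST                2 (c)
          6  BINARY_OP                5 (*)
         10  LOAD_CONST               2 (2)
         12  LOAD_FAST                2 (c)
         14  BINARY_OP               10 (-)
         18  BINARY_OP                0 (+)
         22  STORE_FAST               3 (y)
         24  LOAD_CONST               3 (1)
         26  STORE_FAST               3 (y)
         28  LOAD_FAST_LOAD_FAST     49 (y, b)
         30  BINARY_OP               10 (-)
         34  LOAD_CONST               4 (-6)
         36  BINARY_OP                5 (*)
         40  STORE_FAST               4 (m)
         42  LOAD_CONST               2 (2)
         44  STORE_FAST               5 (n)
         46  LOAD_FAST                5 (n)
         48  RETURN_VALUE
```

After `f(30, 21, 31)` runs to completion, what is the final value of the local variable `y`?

1

LOAD_CONST → push 6. Stack: [6]
LOAD_FAST c → push 31. Stack: [6, 31]
BINARY_OP * → 6 * 31 = 186. Stack: [186]
LOAD_CONST → push 2. Stack: [186, 2]
LOAD_FAST c → push 31. Stack: [186, 2, 31]
BINARY_OP - → 2 - 31 = -29. Stack: [186, -29]
BINARY_OP + → 186 + -29 = 157. Stack: [157]
STORE_FAST y → y=157. Stack: []
LOAD_CONST → push 1. Stack: [1]
STORE_FAST y → y=1. Stack: []
LOAD_FAST_LOAD_FAST y,b → push 1,21. Stack: [1, 21]
BINARY_OP - → 1 - 21 = -20. Stack: [-20]
LOAD_CONST → push -6. Stack: [-20, -6]
BINARY_OP * → -20 * -6 = 120. Stack: [120]
STORE_FAST m → m=120. Stack: []
LOAD_CONST → push 2. Stack: [2]
STORE_FAST n → n=2. Stack: []
LOAD_FAST n → push 2. Stack: [2]
RETURN_VALUE → return 2.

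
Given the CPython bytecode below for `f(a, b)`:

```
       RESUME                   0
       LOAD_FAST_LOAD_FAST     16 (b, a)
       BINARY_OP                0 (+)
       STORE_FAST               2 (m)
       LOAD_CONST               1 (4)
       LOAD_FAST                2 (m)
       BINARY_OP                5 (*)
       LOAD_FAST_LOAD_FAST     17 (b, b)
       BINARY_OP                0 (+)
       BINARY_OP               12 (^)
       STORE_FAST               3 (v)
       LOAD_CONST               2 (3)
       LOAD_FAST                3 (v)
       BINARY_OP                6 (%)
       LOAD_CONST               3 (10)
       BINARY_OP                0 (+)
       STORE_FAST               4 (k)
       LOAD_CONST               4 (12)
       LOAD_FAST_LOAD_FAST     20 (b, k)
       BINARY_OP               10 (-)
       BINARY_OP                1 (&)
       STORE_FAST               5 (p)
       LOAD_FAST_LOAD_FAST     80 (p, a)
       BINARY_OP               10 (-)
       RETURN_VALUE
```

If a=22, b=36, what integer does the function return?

-18

LOAD_FAST_LOAD_FAST b,a → push 36,22. Stack: [36, 22]
BINARY_OP + → 36 + 22 = 58. Stack: [58]
STORE_FAST m → m=58. Stack: []
LOAD_CONST → push 4. Stack: [4]
LOAD_FAST m → push 58. Stack: [4, 58]
BINARY_OP * → 4 * 58 = 232. Stack: [232]
LOAD_FAST_LOAD_FAST b,b → push 36,36. Stack: [232, 36, 36]
BINARY_OP + → 36 + 36 = 72. Stack: [232, 72]
BINARY_OP ^ → 232 ^ 72 = 160. Stack: [160]
STORE_FAST v → v=160. Stack: []
LOAD_CONST → push 3. Stack: [3]
LOAD_FAST v → push 160. Stack: [3, 160]
BINARY_OP % → 3 % 160 = 3. Stack: [3]
LOAD_CONST → push 10. Stack: [3, 10]
BINARY_OP + → 3 + 10 = 13. Stack: [13]
STORE_FAST k → k=13. Stack: []
LOAD_CONST → push 12. Stack: [12]
LOAD_FAST_LOAD_FAST b,k → push 36,13. Stack: [12, 36, 13]
BINARY_OP - → 36 - 13 = 23. Stack: [12, 23]
BINARY_OP & → 12 & 23 = 4. Stack: [4]
STORE_FAST p → p=4. Stack: []
LOAD_FAST_LOAD_FAST p,a → push 4,22. Stack: [4, 22]
BINARY_OP - → 4 - 22 = -18. Stack: [-18]
RETURN_VALUE → return -18.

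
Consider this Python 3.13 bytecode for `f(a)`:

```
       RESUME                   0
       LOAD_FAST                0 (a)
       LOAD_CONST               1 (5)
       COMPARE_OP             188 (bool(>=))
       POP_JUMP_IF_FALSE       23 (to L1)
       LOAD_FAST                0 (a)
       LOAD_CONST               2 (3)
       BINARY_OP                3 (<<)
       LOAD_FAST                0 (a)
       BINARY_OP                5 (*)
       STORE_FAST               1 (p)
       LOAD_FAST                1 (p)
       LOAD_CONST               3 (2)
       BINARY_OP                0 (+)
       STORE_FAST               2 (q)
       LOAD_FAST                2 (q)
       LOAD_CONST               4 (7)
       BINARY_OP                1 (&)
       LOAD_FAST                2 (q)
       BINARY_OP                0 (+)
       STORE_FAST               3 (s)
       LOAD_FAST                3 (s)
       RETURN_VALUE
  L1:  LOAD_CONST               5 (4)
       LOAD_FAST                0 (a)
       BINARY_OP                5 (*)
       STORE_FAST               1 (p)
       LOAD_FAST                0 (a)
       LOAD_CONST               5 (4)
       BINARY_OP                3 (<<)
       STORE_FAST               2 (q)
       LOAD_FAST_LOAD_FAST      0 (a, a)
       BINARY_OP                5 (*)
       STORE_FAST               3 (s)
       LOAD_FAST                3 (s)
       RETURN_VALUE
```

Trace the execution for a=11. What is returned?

972

LOAD_FAST a → push 11. Stack: [11]
LOAD_CONST → push 5. Stack: [11, 5]
COMPARE_OP bool(>=) → 11 vs 5 = True. Stack: [True]
POP_JUMP_IF_FALSE → pop True; no jump. Stack: []
LOAD_FAST a → push 11. Stack: [11]
LOAD_CONST → push 3. Stack: [11, 3]
BINARY_OP << → 11 << 3 = 88. Stack: [88]
LOAD_FAST a → push 11. Stack: [88, 11]
BINARY_OP * → 88 * 11 = 968. Stack: [968]
STORE_FAST p → p=968. Stack: []
LOAD_FAST p → push 968. Stack: [968]
LOAD_CONST → push 2. Stack: [968, 2]
BINARY_OP + → 968 + 2 = 970. Stack: [970]
STORE_FAST q → q=970. Stack: []
LOAD_FAST q → push 970. Stack: [970]
LOAD_CONST → push 7. Stack: [970, 7]
BINARY_OP & → 970 & 7 = 2. Stack: [2]
LOAD_FAST q → push 970. Stack: [2, 970]
BINARY_OP + → 2 + 970 = 972. Stack: [972]
STORE_FAST s → s=972. Stack: []
LOAD_FAST s → push 972. Stack: [972]
RETURN_VALUE → return 972.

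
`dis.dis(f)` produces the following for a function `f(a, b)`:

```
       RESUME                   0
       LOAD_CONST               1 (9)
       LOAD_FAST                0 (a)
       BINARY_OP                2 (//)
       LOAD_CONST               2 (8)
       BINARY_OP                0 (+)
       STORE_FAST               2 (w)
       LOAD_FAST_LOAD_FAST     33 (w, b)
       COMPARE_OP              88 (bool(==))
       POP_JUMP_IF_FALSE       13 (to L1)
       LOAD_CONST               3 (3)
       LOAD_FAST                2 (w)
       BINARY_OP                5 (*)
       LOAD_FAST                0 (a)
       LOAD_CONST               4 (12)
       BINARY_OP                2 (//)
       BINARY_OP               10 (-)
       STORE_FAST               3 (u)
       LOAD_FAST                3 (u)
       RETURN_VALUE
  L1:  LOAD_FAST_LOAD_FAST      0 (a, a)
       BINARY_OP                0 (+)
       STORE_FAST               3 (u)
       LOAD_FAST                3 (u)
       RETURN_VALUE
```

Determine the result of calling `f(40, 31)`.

80

LOAD_CONST → push 9. Stack: [9]
LOAD_FAST a → push 40. Stack: [9, 40]
BINARY_OP // → 9 // 40 = 0. Stack: [0]
LOAD_CONST → push 8. Stack: [0, 8]
BINARY_OP + → 0 + 8 = 8. Stack: [8]
STORE_FAST w → w=8. Stack: []
LOAD_FAST_LOAD_FAST w,b → push 8,31. Stack: [8, 31]
COMPARE_OP bool(==) → 8 vs 31 = False. Stack: [False]
POP_JUMP_IF_FALSE → pop False; jump. Stack: []
LOAD_FAST_LOAD_FAST a,a → push 40,40. Stack: [40, 40]
BINARY_OP + → 40 + 40 = 80. Stack: [80]
STORE_FAST u → u=80. Stack: []
LOAD_FAST u → push 80. Stack: [80]
RETURN_VALUE → return 80.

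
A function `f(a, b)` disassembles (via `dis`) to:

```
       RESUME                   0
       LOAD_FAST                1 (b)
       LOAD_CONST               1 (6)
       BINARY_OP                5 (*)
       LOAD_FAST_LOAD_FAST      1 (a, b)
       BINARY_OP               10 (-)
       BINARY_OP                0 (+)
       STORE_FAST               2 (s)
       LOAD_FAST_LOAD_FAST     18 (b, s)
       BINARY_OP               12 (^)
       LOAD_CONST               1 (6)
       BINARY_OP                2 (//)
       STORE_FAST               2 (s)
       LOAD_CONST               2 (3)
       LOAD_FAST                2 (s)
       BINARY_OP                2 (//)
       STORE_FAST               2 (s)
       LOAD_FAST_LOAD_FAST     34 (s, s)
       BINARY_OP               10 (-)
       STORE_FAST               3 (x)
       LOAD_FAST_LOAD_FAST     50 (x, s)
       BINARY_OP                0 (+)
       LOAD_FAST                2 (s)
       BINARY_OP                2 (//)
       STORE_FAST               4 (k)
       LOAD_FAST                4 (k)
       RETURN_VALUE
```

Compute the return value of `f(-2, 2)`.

LOAD_FAST b → push 2. Stack: [2]
LOAD_CONST → push 6. Stack: [2, 6]
BINARY_OP * → 2 * 6 = 12. Stack: [12]
LOAD_FAST_LOAD_FAST a,b → push -2,2. Stack: [12, -2, 2]
BINARY_OP - → -2 - 2 = -4. Stack: [12, -4]
BINARY_OP + → 12 + -4 = 8. Stack: [8]
STORE_FAST s → s=8. Stack: []
LOAD_FAST_LOAD_FAST b,s → push 2,8. Stack: [2, 8]
BINARY_OP ^ → 2 ^ 8 = 10. Stack: [10]
LOAD_CONST → push 6. Stack: [10, 6]
BINARY_OP // → 10 // 6 = 1. Stack: [1]
STORE_FAST s → s=1. Stack: []
LOAD_CONST → push 3. Stack: [3]
LOAD_FAST s → push 1. Stack: [3, 1]
BINARY_OP // → 3 // 1 = 3. Stack: [3]
STORE_FAST s → s=3. Stack: []
LOAD_FAST_LOAD_FAST s,s → push 3,3. Stack: [3, 3]
BINARY_OP - → 3 - 3 = 0. Stack: [0]
STORE_FAST x → x=0. Stack: []
LOAD_FAST_LOAD_FAST x,s → push 0,3. Stack: [0, 3]
BINARY_OP + → 0 + 3 = 3. Stack: [3]
LOAD_FAST s → push 3. Stack: [3, 3]
BINARY_OP // → 3 // 3 = 1. Stack: [1]
STORE_FAST k → k=1. Stack: []
LOAD_FAST k → push 1. Stack: [1]
RETURN_VALUE → return 1.

1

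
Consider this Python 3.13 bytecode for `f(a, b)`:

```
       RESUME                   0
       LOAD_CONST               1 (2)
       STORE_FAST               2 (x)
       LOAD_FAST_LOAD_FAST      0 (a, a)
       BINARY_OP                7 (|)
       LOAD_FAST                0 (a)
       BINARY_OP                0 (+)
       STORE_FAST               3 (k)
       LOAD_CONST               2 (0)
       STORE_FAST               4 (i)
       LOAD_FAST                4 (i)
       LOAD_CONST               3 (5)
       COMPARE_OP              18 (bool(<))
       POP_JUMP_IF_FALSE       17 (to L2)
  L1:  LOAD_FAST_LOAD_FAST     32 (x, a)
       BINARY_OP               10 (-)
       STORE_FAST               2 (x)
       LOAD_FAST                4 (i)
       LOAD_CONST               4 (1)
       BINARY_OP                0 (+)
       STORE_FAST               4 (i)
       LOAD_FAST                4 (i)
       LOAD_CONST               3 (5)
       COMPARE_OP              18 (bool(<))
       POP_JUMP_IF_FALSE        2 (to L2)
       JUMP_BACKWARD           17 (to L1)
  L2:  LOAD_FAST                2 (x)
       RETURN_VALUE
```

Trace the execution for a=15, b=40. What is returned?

LOAD_CONST → push 2
STORE_FAST x → x=2
LOAD_FAST_LOAD_FAST a,a → push 15,15
BINARY_OP | → 15 | 15 = 15
LOAD_FAST a → push 15
BINARY_OP + → 15 + 15 = 30
STORE_FAST k → k=30
LOAD_CONST → push 0
STORE_FAST i → i=0
LOAD_FAST i → push 0
LOAD_CONST → push 5
COMPARE_OP bool(<) → 0 vs 5 = True
POP_JUMP_IF_FALSE → pop True; no jump
LOAD_FAST_LOAD_FAST x,a → push 2,15
BINARY_OP - → 2 - 15 = -13
STORE_FAST x → x=-13
LOAD_FAST i → push 0
LOAD_CONST → push 1
BINARY_OP + → 0 + 1 = 1
STORE_FAST i → i=1
LOAD_FAST i → push 1
LOAD_CONST → push 5
COMPARE_OP bool(<) → 1 vs 5 = True
POP_JUMP_IF_FALSE → pop True; no jump
LOAD_FAST_LOAD_FAST x,a → push -13,15
BINARY_OP - → -13 - 15 = -28
STORE_FAST x → x=-28
LOAD_FAST i → push 1
LOAD_CONST → push 1
BINARY_OP + → 1 + 1 = 2
STORE_FAST i → i=2
LOAD_FAST i → push 2
LOAD_CONST → push 5
COMPARE_OP bool(<) → 2 vs 5 = True
POP_JUMP_IF_FALSE → pop True; no jump
LOAD_FAST_LOAD_FAST x,a → push -28,15
BINARY_OP - → -28 - 15 = -43
STORE_FAST x → x=-43
LOAD_FAST i → push 2
LOAD_CONST → push 1
BINARY_OP + → 2 + 1 = 3
STORE_FAST i → i=3
LOAD_FAST i → push 3
LOAD_CONST → push 5
COMPARE_OP bool(<) → 3 vs 5 = True
POP_JUMP_IF_FALSE → pop True; no jump
LOAD_FAST_LOAD_FAST x,a → push -43,15
BINARY_OP - → -43 - 15 = -58
STORE_FAST x → x=-58
LOAD_FAST i → push 3
LOAD_CONST → push 1
BINARY_OP + → 3 + 1 = 4
STORE_FAST i → i=4
LOAD_FAST i → push 4
LOAD_CONST → push 5
COMPARE_OP bool(<) → 4 vs 5 = True
POP_JUMP_IF_FALSE → pop True; no jump
LOAD_FAST_LOAD_FAST x,a → push -58,15
BINARY_OP - → -58 - 15 = -73
STORE_FAST x → x=-73
LOAD_FAST i → push 4
LOAD_CONST → push 1
BINARY_OP + → 4 + 1 = 5
STORE_FAST i → i=5
LOAD_FAST i → push 5
LOAD_CONST → push 5
COMPARE_OP bool(<) → 5 vs 5 = False
POP_JUMP_IF_FALSE → pop False; jump
LOAD_FAST x → push -73
RETURN_VALUE → return -73.

-73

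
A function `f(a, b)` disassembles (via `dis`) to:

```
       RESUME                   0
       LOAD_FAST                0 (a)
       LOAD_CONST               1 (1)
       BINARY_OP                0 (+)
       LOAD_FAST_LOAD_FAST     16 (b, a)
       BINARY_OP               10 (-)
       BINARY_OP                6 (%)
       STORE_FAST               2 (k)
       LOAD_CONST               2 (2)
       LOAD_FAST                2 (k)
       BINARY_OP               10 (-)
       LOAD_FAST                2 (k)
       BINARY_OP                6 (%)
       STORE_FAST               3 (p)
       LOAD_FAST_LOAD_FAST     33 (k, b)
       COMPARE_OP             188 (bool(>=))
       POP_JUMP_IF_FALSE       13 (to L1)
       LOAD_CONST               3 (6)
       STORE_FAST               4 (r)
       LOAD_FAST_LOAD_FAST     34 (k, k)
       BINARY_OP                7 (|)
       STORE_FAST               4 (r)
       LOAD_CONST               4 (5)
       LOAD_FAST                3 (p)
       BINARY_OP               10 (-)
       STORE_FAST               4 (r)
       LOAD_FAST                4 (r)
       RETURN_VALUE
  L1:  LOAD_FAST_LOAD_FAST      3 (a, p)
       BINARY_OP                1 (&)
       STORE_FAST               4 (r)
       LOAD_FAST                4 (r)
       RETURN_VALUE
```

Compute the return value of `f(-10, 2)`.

LOAD_FAST a → push -10. Stack: [-10]
LOAD_CONST → push 1. Stack: [-10, 1]
BINARY_OP + → -10 + 1 = -9. Stack: [-9]
LOAD_FAST_LOAD_FAST b,a → push 2,-10. Stack: [-9, 2, -10]
BINARY_OP - → 2 - -10 = 12. Stack: [-9, 12]
BINARY_OP % → -9 % 12 = 3. Stack: [3]
STORE_FAST k → k=3. Stack: []
LOAD_CONST → push 2. Stack: [2]
LOAD_FAST k → push 3. Stack: [2, 3]
BINARY_OP - → 2 - 3 = -1. Stack: [-1]
LOAD_FAST k → push 3. Stack: [-1, 3]
BINARY_OP % → -1 % 3 = 2. Stack: [2]
STORE_FAST p → p=2. Stack: []
LOAD_FAST_LOAD_FAST k,b → push 3,2. Stack: [3, 2]
COMPARE_OP bool(>=) → 3 vs 2 = True. Stack: [True]
POP_JUMP_IF_FALSE → pop True; no jump. Stack: []
LOAD_CONST → push 6. Stack: [6]
STORE_FAST r → r=6. Stack: []
LOAD_FAST_LOAD_FAST k,k → push 3,3. Stack: [3, 3]
BINARY_OP | → 3 | 3 = 3. Stack: [3]
STORE_FAST r → r=3. Stack: []
LOAD_CONST → push 5. Stack: [5]
LOAD_FAST p → push 2. Stack: [5, 2]
BINARY_OP - → 5 - 2 = 3. Stack: [3]
STORE_FAST r → r=3. Stack: []
LOAD_FAST r → push 3. Stack: [3]
RETURN_VALUE → return 3.

3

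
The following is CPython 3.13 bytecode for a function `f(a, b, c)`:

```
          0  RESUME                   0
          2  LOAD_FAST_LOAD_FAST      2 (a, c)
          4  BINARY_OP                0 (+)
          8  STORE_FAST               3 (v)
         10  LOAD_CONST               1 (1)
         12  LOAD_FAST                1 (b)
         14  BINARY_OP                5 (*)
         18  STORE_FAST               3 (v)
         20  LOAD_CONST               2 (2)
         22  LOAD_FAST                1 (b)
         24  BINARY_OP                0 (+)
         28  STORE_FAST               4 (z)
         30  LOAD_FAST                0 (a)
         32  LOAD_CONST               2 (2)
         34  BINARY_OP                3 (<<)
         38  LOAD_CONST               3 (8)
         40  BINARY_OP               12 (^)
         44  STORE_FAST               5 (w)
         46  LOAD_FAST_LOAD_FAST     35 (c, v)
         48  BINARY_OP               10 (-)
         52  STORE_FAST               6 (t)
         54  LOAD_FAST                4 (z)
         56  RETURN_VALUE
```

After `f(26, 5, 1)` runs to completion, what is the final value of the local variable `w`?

LOAD_FAST_LOAD_FAST a,c → push 26,1. Stack: [26, 1]
BINARY_OP + → 26 + 1 = 27. Stack: [27]
STORE_FAST v → v=27. Stack: []
LOAD_CONST → push 1. Stack: [1]
LOAD_FAST b → push 5. Stack: [1, 5]
BINARY_OP * → 1 * 5 = 5. Stack: [5]
STORE_FAST v → v=5. Stack: []
LOAD_CONST → push 2. Stack: [2]
LOAD_FAST b → push 5. Stack: [2, 5]
BINARY_OP + → 2 + 5 = 7. Stack: [7]
STORE_FAST z → z=7. Stack: []
LOAD_FAST a → push 26. Stack: [26]
LOAD_CONST → push 2. Stack: [26, 2]
BINARY_OP << → 26 << 2 = 104. Stack: [104]
LOAD_CONST → push 8. Stack: [104, 8]
BINARY_OP ^ → 104 ^ 8 = 96. Stack: [96]
STORE_FAST w → w=96. Stack: []
LOAD_FAST_LOAD_FAST c,v → push 1,5. Stack: [1, 5]
BINARY_OP - → 1 - 5 = -4. Stack: [-4]
STORE_FAST t → t=-4. Stack: []
LOAD_FAST z → push 7. Stack: [7]
RETURN_VALUE → return 7.

96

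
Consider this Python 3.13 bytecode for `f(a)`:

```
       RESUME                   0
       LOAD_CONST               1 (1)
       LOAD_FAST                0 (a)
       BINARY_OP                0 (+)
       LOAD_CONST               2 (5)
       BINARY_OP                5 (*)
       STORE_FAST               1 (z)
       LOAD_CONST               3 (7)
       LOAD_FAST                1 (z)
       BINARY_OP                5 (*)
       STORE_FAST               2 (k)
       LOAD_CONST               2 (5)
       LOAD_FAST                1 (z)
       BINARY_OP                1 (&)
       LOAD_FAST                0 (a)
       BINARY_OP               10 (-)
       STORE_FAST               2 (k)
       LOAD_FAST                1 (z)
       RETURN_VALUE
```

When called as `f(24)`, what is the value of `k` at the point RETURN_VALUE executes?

-19

LOAD_CONST → push 1. Stack: [1]
LOAD_FAST a → push 24. Stack: [1, 24]
BINARY_OP + → 1 + 24 = 25. Stack: [25]
LOAD_CONST → push 5. Stack: [25, 5]
BINARY_OP * → 25 * 5 = 125. Stack: [125]
STORE_FAST z → z=125. Stack: []
LOAD_CONST → push 7. Stack: [7]
LOAD_FAST z → push 125. Stack: [7, 125]
BINARY_OP * → 7 * 125 = 875. Stack: [875]
STORE_FAST k → k=875. Stack: []
LOAD_CONST → push 5. Stack: [5]
LOAD_FAST z → push 125. Stack: [5, 125]
BINARY_OP & → 5 & 125 = 5. Stack: [5]
LOAD_FAST a → push 24. Stack: [5, 24]
BINARY_OP - → 5 - 24 = -19. Stack: [-19]
STORE_FAST k → k=-19. Stack: []
LOAD_FAST z → push 125. Stack: [125]
RETURN_VALUE → return 125.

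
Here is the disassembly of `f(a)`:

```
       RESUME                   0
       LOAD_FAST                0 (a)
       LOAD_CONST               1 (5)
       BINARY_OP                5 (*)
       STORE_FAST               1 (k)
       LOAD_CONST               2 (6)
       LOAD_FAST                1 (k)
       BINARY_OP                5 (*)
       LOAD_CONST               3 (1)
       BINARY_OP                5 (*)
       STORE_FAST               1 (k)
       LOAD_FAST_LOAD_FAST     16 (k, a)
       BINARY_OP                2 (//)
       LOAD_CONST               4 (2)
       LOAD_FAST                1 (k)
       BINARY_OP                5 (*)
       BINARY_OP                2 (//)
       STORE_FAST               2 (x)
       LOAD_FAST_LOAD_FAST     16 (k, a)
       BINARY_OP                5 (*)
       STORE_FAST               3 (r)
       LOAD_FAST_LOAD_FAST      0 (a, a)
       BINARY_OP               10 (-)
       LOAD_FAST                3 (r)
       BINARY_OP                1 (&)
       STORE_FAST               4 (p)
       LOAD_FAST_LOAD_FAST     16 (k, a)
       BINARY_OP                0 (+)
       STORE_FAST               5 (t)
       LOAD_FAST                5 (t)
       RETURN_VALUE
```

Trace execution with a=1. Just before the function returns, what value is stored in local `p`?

0

LOAD_FAST a → push 1. Stack: [1]
LOAD_CONST → push 5. Stack: [1, 5]
BINARY_OP * → 1 * 5 = 5. Stack: [5]
STORE_FAST k → k=5. Stack: []
LOAD_CONST → push 6. Stack: [6]
LOAD_FAST k → push 5. Stack: [6, 5]
BINARY_OP * → 6 * 5 = 30. Stack: [30]
LOAD_CONST → push 1. Stack: [30, 1]
BINARY_OP * → 30 * 1 = 30. Stack: [30]
STORE_FAST k → k=30. Stack: []
LOAD_FAST_LOAD_FAST k,a → push 30,1. Stack: [30, 1]
BINARY_OP // → 30 // 1 = 30. Stack: [30]
LOAD_CONST → push 2. Stack: [30, 2]
LOAD_FAST k → push 30. Stack: [30, 2, 30]
BINARY_OP * → 2 * 30 = 60. Stack: [30, 60]
BINARY_OP // → 30 // 60 = 0. Stack: [0]
STORE_FAST x → x=0. Stack: []
LOAD_FAST_LOAD_FAST k,a → push 30,1. Stack: [30, 1]
BINARY_OP * → 30 * 1 = 30. Stack: [30]
STORE_FAST r → r=30. Stack: []
LOAD_FAST_LOAD_FAST a,a → push 1,1. Stack: [1, 1]
BINARY_OP - → 1 - 1 = 0. Stack: [0]
LOAD_FAST r → push 30. Stack: [0, 30]
BINARY_OP & → 0 & 30 = 0. Stack: [0]
STORE_FAST p → p=0. Stack: []
LOAD_FAST_LOAD_FAST k,a → push 30,1. Stack: [30, 1]
BINARY_OP + → 30 + 1 = 31. Stack: [31]
STORE_FAST t → t=31. Stack: []
LOAD_FAST t → push 31. Stack: [31]
RETURN_VALUE → return 31.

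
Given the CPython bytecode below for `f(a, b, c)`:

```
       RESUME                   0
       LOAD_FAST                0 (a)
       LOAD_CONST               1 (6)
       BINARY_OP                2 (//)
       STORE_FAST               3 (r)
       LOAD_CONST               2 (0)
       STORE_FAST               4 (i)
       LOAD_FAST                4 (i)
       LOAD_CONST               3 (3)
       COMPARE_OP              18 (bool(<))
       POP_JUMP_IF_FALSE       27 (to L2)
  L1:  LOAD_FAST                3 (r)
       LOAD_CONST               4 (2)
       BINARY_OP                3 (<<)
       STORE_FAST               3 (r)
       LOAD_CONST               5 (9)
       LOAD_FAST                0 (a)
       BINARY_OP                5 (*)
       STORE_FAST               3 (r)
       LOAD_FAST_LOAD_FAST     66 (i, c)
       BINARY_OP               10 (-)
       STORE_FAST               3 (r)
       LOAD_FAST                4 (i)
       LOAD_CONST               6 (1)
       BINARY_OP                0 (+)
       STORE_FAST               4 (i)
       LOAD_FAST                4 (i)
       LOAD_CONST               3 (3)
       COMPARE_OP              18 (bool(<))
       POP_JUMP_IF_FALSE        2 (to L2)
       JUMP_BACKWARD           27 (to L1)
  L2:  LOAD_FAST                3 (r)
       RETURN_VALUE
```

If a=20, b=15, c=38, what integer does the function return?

LOAD_FAST a → push 20
LOAD_CONST → push 6
BINARY_OP // → 20 // 6 = 3
STORE_FAST r → r=3
LOAD_CONST → push 0
STORE_FAST i → i=0
LOAD_FAST i → push 0
LOAD_CONST → push 3
COMPARE_OP bool(<) → 0 vs 3 = True
POP_JUMP_IF_FALSE → pop True; no jump
LOAD_FAST r → push 3
LOAD_CONST → push 2
BINARY_OP << → 3 << 2 = 12
STORE_FAST r → r=12
LOAD_CONST → push 9
LOAD_FAST a → push 20
BINARY_OP * → 9 * 20 = 180
STORE_FAST r → r=180
LOAD_FAST_LOAD_FAST i,c → push 0,38
BINARY_OP - → 0 - 38 = -38
STORE_FAST r → r=-38
LOAD_FAST i → push 0
LOAD_CONST → push 1
BINARY_OP + → 0 + 1 = 1
STORE_FAST i → i=1
LOAD_FAST i → push 1
LOAD_CONST → push 3
COMPARE_OP bool(<) → 1 vs 3 = True
POP_JUMP_IF_FALSE → pop True; no jump
LOAD_FAST r → push -38
LOAD_CONST → push 2
BINARY_OP << → -38 << 2 = -152
STORE_FAST r → r=-152
LOAD_CONST → push 9
LOAD_FAST a → push 20
BINARY_OP * → 9 * 20 = 180
STORE_FAST r → r=180
LOAD_FAST_LOAD_FAST i,c → push 1,38
BINARY_OP - → 1 - 38 = -37
STORE_FAST r → r=-37
LOAD_FAST i → push 1
LOAD_CONST → push 1
BINARY_OP + → 1 + 1 = 2
STORE_FAST i → i=2
LOAD_FAST i → push 2
LOAD_CONST → push 3
COMPARE_OP bool(<) → 2 vs 3 = True
POP_JUMP_IF_FALSE → pop True; no jump
LOAD_FAST r → push -37
LOAD_CONST → push 2
BINARY_OP << → -37 << 2 = -148
STORE_FAST r → r=-148
LOAD_CONST → push 9
LOAD_FAST a → push 20
BINARY_OP * → 9 * 20 = 180
STORE_FAST r → r=180
LOAD_FAST_LOAD_FAST i,c → push 2,38
BINARY_OP - → 2 - 38 = -36
STORE_FAST r → r=-36
LOAD_FAST i → push 2
LOAD_CONST → push 1
BINARY_OP + → 2 + 1 = 3
STORE_FAST i → i=3
LOAD_FAST i → push 3
LOAD_CONST → push 3
COMPARE_OP bool(<) → 3 vs 3 = False
POP_JUMP_IF_FALSE → pop False; jump
LOAD_FAST r → push -36
RETURN_VALUE → return -36.

-36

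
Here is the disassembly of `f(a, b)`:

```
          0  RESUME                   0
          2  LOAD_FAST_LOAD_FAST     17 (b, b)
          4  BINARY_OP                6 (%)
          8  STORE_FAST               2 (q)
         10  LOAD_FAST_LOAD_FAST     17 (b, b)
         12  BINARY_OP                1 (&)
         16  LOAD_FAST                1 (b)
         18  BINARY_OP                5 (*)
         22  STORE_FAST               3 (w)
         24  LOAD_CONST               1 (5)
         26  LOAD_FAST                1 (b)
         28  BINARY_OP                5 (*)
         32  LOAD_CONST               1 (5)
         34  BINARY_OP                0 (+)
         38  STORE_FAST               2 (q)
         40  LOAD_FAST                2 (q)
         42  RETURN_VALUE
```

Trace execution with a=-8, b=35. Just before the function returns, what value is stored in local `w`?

LOAD_FAST_LOAD_FAST b,b → push 35,35. Stack: [35, 35]
BINARY_OP % → 35 % 35 = 0. Stack: [0]
STORE_FAST q → q=0. Stack: []
LOAD_FAST_LOAD_FAST b,b → push 35,35. Stack: [35, 35]
BINARY_OP & → 35 & 35 = 35. Stack: [35]
LOAD_FAST b → push 35. Stack: [35, 35]
BINARY_OP * → 35 * 35 = 1225. Stack: [1225]
STORE_FAST w → w=1225. Stack: []
LOAD_CONST → push 5. Stack: [5]
LOAD_FAST b → push 35. Stack: [5, 35]
BINARY_OP * → 5 * 35 = 175. Stack: [175]
LOAD_CONST → push 5. Stack: [175, 5]
BINARY_OP + → 175 + 5 = 180. Stack: [180]
STORE_FAST q → q=180. Stack: []
LOAD_FAST q → push 180. Stack: [180]
RETURN_VALUE → return 180.

1225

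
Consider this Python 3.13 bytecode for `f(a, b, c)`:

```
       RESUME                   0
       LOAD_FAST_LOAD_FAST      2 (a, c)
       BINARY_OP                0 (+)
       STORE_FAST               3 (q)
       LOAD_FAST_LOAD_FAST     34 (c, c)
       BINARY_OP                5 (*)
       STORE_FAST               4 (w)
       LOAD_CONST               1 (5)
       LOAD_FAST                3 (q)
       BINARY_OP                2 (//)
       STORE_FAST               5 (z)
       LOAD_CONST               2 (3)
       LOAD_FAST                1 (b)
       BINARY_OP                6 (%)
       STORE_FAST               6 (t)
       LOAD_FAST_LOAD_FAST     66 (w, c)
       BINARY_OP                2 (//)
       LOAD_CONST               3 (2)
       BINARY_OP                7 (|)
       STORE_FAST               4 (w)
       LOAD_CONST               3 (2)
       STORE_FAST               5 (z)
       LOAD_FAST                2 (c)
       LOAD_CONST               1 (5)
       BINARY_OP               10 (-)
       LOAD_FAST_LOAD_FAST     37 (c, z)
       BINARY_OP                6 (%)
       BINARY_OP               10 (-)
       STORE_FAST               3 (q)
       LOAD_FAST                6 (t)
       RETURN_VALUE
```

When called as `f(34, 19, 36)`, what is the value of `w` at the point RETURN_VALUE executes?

38

LOAD_FAST_LOAD_FAST a,c → push 34,36. Stack: [34, 36]
BINARY_OP + → 34 + 36 = 70. Stack: [70]
STORE_FAST q → q=70. Stack: []
LOAD_FAST_LOAD_FAST c,c → push 36,36. Stack: [36, 36]
BINARY_OP * → 36 * 36 = 1296. Stack: [1296]
STORE_FAST w → w=1296. Stack: []
LOAD_CONST → push 5. Stack: [5]
LOAD_FAST q → push 70. Stack: [5, 70]
BINARY_OP // → 5 // 70 = 0. Stack: [0]
STORE_FAST z → z=0. Stack: []
LOAD_CONST → push 3. Stack: [3]
LOAD_FAST b → push 19. Stack: [3, 19]
BINARY_OP % → 3 % 19 = 3. Stack: [3]
STORE_FAST t → t=3. Stack: []
LOAD_FAST_LOAD_FAST w,c → push 1296,36. Stack: [1296, 36]
BINARY_OP // → 1296 // 36 = 36. Stack: [36]
LOAD_CONST → push 2. Stack: [36, 2]
BINARY_OP | → 36 | 2 = 38. Stack: [38]
STORE_FAST w → w=38. Stack: []
LOAD_CONST → push 2. Stack: [2]
STORE_FAST z → z=2. Stack: []
LOAD_FAST c → push 36. Stack: [36]
LOAD_CONST → push 5. Stack: [36, 5]
BINARY_OP - → 36 - 5 = 31. Stack: [31]
LOAD_FAST_LOAD_FAST c,z → push 36,2. Stack: [31, 36, 2]
BINARY_OP % → 36 % 2 = 0. Stack: [31, 0]
BINARY_OP - → 31 - 0 = 31. Stack: [31]
STORE_FAST q → q=31. Stack: []
LOAD_FAST t → push 3. Stack: [3]
RETURN_VALUE → return 3.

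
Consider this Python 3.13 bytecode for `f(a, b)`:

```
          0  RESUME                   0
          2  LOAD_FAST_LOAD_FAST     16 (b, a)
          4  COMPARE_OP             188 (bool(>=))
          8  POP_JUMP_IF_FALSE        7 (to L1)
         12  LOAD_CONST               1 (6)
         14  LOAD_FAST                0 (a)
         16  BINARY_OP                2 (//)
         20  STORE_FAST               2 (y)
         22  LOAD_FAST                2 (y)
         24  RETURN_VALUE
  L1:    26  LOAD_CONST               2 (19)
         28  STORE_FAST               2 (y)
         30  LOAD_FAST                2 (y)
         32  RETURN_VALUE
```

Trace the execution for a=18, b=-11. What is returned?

19

LOAD_FAST_LOAD_FAST b,a → push -11,18. Stack: [-11, 18]
COMPARE_OP bool(>=) → -11 vs 18 = False. Stack: [False]
POP_JUMP_IF_FALSE → pop False; jump. Stack: []
LOAD_CONST → push 19. Stack: [19]
STORE_FAST y → y=19. Stack: []
LOAD_FAST y → push 19. Stack: [19]
RETURN_VALUE → return 19.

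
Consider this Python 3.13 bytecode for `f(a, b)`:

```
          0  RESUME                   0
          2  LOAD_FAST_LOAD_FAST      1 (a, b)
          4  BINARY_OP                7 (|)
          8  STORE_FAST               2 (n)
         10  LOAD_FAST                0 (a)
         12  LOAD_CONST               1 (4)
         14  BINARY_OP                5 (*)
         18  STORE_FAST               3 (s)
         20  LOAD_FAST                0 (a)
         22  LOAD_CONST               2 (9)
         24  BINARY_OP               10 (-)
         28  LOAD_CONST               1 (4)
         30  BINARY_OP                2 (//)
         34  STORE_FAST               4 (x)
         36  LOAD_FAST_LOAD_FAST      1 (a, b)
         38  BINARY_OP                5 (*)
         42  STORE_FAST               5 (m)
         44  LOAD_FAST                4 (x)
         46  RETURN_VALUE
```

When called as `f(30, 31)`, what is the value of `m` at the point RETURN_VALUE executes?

LOAD_FAST_LOAD_FAST a,b → push 30,31. Stack: [30, 31]
BINARY_OP | → 30 | 31 = 31. Stack: [31]
STORE_FAST n → n=31. Stack: []
LOAD_FAST a → push 30. Stack: [30]
LOAD_CONST → push 4. Stack: [30, 4]
BINARY_OP * → 30 * 4 = 120. Stack: [120]
STORE_FAST s → s=120. Stack: []
LOAD_FAST a → push 30. Stack: [30]
LOAD_CONST → push 9. Stack: [30, 9]
BINARY_OP - → 30 - 9 = 21. Stack: [21]
LOAD_CONST → push 4. Stack: [21, 4]
BINARY_OP // → 21 // 4 = 5. Stack: [5]
STORE_FAST x → x=5. Stack: []
LOAD_FAST_LOAD_FAST a,b → push 30,31. Stack: [30, 31]
BINARY_OP * → 30 * 31 = 930. Stack: [930]
STORE_FAST m → m=930. Stack: []
LOAD_FAST x → push 5. Stack: [5]
RETURN_VALUE → return 5.

930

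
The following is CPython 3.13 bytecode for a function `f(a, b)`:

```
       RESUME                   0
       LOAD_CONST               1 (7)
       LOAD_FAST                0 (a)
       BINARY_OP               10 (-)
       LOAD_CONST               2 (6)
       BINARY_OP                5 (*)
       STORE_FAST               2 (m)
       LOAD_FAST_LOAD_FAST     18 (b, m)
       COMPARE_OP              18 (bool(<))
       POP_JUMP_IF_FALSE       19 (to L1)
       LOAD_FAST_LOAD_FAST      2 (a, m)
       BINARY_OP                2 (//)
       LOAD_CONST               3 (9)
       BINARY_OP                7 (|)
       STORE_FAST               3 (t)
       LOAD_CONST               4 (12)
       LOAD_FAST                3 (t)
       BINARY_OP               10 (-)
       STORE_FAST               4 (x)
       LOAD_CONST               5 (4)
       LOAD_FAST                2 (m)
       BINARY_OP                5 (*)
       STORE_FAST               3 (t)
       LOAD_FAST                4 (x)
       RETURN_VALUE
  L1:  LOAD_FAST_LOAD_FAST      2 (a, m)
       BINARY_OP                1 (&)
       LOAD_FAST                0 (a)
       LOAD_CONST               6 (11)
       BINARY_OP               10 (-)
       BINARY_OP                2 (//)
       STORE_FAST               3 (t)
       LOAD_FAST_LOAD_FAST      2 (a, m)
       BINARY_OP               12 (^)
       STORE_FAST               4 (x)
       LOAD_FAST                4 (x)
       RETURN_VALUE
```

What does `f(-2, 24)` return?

LOAD_CONST → push 7. Stack: [7]
LOAD_FAST a → push -2. Stack: [7, -2]
BINARY_OP - → 7 - -2 = 9. Stack: [9]
LOAD_CONST → push 6. Stack: [9, 6]
BINARY_OP * → 9 * 6 = 54. Stack: [54]
STORE_FAST m → m=54. Stack: []
LOAD_FAST_LOAD_FAST b,m → push 24,54. Stack: [24, 54]
COMPARE_OP bool(<) → 24 vs 54 = True. Stack: [True]
POP_JUMP_IF_FALSE → pop True; no jump. Stack: []
LOAD_FAST_LOAD_FAST a,m → push -2,54. Stack: [-2, 54]
BINARY_OP // → -2 // 54 = -1. Stack: [-1]
LOAD_CONST → push 9. Stack: [-1, 9]
BINARY_OP | → -1 | 9 = -1. Stack: [-1]
STORE_FAST t → t=-1. Stack: []
LOAD_CONST → push 12. Stack: [12]
LOAD_FAST t → push -1. Stack: [12, -1]
BINARY_OP - → 12 - -1 = 13. Stack: [13]
STORE_FAST x → x=13. Stack: []
LOAD_CONST → push 4. Stack: [4]
LOAD_FAST m → push 54. Stack: [4, 54]
BINARY_OP * → 4 * 54 = 216. Stack: [216]
STORE_FAST t → t=216. Stack: []
LOAD_FAST x → push 13. Stack: [13]
RETURN_VALUE → return 13.

13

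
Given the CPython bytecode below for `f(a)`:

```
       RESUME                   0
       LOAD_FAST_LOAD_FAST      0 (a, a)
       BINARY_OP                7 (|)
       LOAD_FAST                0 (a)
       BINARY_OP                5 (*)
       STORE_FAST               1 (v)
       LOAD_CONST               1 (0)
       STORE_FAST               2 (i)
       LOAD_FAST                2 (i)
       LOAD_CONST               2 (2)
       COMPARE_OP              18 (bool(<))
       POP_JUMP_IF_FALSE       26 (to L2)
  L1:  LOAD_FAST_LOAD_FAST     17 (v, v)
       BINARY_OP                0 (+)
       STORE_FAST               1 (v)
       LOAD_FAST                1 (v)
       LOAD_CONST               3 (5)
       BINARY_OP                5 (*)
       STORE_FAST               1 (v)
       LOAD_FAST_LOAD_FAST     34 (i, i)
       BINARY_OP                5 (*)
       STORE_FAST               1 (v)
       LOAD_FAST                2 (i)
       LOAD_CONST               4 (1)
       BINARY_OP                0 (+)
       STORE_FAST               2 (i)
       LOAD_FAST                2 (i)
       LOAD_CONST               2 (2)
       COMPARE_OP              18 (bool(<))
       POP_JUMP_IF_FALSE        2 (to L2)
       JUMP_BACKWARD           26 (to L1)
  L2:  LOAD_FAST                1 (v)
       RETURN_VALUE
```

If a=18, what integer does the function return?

1

LOAD_FAST_LOAD_FAST a,a → push 18,18. Stack: [18, 18]
BINARY_OP | → 18 | 18 = 18. Stack: [18]
LOAD_FAST a → push 18. Stack: [18, 18]
BINARY_OP * → 18 * 18 = 324. Stack: [324]
STORE_FAST v → v=324. Stack: []
LOAD_CONST → push 0. Stack: [0]
STORE_FAST i → i=0. Stack: []
LOAD_FAST i → push 0. Stack: [0]
LOAD_CONST → push 2. Stack: [0, 2]
COMPARE_OP bool(<) → 0 vs 2 = True. Stack: [True]
POP_JUMP_IF_FALSE → pop True; no jump. Stack: []
LOAD_FAST_LOAD_FAST v,v → push 324,324. Stack: [324, 324]
BINARY_OP + → 324 + 324 = 648. Stack: [648]
STORE_FAST v → v=648. Stack: []
LOAD_FAST v → push 648. Stack: [648]
LOAD_CONST → push 5. Stack: [648, 5]
BINARY_OP * → 648 * 5 = 3240. Stack: [3240]
STORE_FAST v → v=3240. Stack: []
LOAD_FAST_LOAD_FAST i,i → push 0,0. Stack: [0, 0]
BINARY_OP * → 0 * 0 = 0. Stack: [0]
STORE_FAST v → v=0. Stack: []
LOAD_FAST i → push 0. Stack: [0]
LOAD_CONST → push 1. Stack: [0, 1]
BINARY_OP + → 0 + 1 = 1. Stack: [1]
STORE_FAST i → i=1. Stack: []
LOAD_FAST i → push 1. Stack: [1]
LOAD_CONST → push 2. Stack: [1, 2]
COMPARE_OP bool(<) → 1 vs 2 = True. Stack: [True]
POP_JUMP_IF_FALSE → pop True; no jump. Stack: []
LOAD_FAST_LOAD_FAST v,v → push 0,0. Stack: [0, 0]
BINARY_OP + → 0 + 0 = 0. Stack: [0]
STORE_FAST v → v=0. Stack: []
LOAD_FAST v → push 0. Stack: [0]
LOAD_CONST → push 5. Stack: [0, 5]
BINARY_OP * → 0 * 5 = 0. Stack: [0]
STORE_FAST v → v=0. Stack: []
LOAD_FAST_LOAD_FAST i,i → push 1,1. Stack: [1, 1]
BINARY_OP * → 1 * 1 = 1. Stack: [1]
STORE_FAST v → v=1. Stack: []
LOAD_FAST i → push 1. Stack: [1]
LOAD_CONST → push 1. Stack: [1, 1]
BINARY_OP + → 1 + 1 = 2. Stack: [2]
STORE_FAST i → i=2. Stack: []
LOAD_FAST i → push 2. Stack: [2]
LOAD_CONST → push 2. Stack: [2, 2]
COMPARE_OP bool(<) → 2 vs 2 = False. Stack: [False]
POP_JUMP_IF_FALSE → pop False; jump. Stack: []
LOAD_FAST v → push 1. Stack: [1]
RETURN_VALUE → return 1.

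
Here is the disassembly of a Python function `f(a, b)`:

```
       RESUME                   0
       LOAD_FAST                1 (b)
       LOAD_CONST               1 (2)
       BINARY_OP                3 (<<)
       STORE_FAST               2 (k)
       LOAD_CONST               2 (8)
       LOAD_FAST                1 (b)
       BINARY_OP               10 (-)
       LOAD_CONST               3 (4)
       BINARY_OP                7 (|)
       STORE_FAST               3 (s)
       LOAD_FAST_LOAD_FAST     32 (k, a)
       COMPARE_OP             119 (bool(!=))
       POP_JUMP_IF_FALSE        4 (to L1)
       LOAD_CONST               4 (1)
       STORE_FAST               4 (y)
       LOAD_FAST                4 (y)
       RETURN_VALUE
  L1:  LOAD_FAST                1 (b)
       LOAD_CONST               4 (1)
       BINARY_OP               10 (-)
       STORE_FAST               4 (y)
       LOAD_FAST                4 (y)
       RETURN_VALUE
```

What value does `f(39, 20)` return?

1

LOAD_FAST b → push 20. Stack: [20]
LOAD_CONST → push 2. Stack: [20, 2]
BINARY_OP << → 20 << 2 = 80. Stack: [80]
STORE_FAST k → k=80. Stack: []
LOAD_CONST → push 8. Stack: [8]
LOAD_FAST b → push 20. Stack: [8, 20]
BINARY_OP - → 8 - 20 = -12. Stack: [-12]
LOAD_CONST → push 4. Stack: [-12, 4]
BINARY_OP | → -12 | 4 = -12. Stack: [-12]
STORE_FAST s → s=-12. Stack: []
LOAD_FAST_LOAD_FAST k,a → push 80,39. Stack: [80, 39]
COMPARE_OP bool(!=) → 80 vs 39 = True. Stack: [True]
POP_JUMP_IF_FALSE → pop True; no jump. Stack: []
LOAD_CONST → push 1. Stack: [1]
STORE_FAST y → y=1. Stack: []
LOAD_FAST y → push 1. Stack: [1]
RETURN_VALUE → return 1.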